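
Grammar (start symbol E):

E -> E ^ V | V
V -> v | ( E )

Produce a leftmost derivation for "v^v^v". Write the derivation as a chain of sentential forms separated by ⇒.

E ⇒ E^V   [E -> E ^ V]
E^V ⇒ E^V^V   [E -> E ^ V]
E^V^V ⇒ V^V^V   [E -> V]
V^V^V ⇒ v^V^V   [V -> v]
v^V^V ⇒ v^v^V   [V -> v]
v^v^V ⇒ v^v^v   [V -> v]

E ⇒ E^V ⇒ E^V^V ⇒ V^V^V ⇒ v^V^V ⇒ v^v^V ⇒ v^v^v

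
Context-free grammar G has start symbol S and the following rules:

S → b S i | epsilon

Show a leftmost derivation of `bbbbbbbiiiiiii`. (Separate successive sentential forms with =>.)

S => bSi => bbSii => bbbSiii => bbbbSiiii => bbbbbSiiiii => bbbbbbSiiiiii => bbbbbbbSiiiiiii => bbbbbbbiiiiiii

S => bSi   [S → b S i]
bSi => bbSii   [S → b S i]
bbSii => bbbSiii   [S → b S i]
bbbSiii => bbbbSiiii   [S → b S i]
bbbbSiiii => bbbbbSiiiii   [S → b S i]
bbbbbSiiiii => bbbbbbSiiiiii   [S → b S i]
bbbbbbSiiiiii => bbbbbbbSiiiiiii   [S → b S i]
bbbbbbbSiiiiiii => bbbbbbbiiiiiii   [S → epsilon]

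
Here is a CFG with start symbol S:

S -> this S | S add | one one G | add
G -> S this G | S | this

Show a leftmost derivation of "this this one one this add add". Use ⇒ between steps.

S ⇒ this S ⇒ this this S ⇒ this this one one G ⇒ this this one one S ⇒ this this one one S add ⇒ this this one one this S add ⇒ this this one one this add add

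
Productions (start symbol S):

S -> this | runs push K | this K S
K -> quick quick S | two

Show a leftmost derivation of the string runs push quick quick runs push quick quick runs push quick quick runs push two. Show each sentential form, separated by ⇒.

S ⇒ runs push K   [S -> runs push K]
runs push K ⇒ runs push quick quick S   [K -> quick quick S]
runs push quick quick S ⇒ runs push quick quick runs push K   [S -> runs push K]
runs push quick quick runs push K ⇒ runs push quick quick runs push quick quick S   [K -> quick quick S]
runs push quick quick runs push quick quick S ⇒ runs push quick quick runs push quick quick runs push K   [S -> runs push K]
runs push quick quick runs push quick quick runs push K ⇒ runs push quick quick runs push quick quick runs push quick quick S   [K -> quick quick S]
runs push quick quick runs push quick quick runs push quick quick S ⇒ runs push quick quick runs push quick quick runs push quick quick runs push K   [S -> runs push K]
runs push quick quick runs push quick quick runs push quick quick runs push K ⇒ runs push quick quick runs push quick quick runs push quick quick runs push two   [K -> two]

S ⇒ runs push K ⇒ runs push quick quick S ⇒ runs push quick quick runs push K ⇒ runs push quick quick runs push quick quick S ⇒ runs push quick quick runs push quick quick runs push K ⇒ runs push quick quick runs push quick quick runs push quick quick S ⇒ runs push quick quick runs push quick quick runs push quick quick runs push K ⇒ runs push quick quick runs push quick quick runs push quick quick runs push two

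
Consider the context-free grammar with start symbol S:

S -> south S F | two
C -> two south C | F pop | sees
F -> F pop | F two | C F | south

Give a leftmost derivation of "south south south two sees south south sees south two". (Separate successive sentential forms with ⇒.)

S ⇒ south S F ⇒ south south S F F ⇒ south south south S F F F ⇒ south south south two F F F ⇒ south south south two C F F F ⇒ south south south two sees F F F ⇒ south south south two sees south F F ⇒ south south south two sees south south F ⇒ south south south two sees south south F two ⇒ south south south two sees south south C F two ⇒ south south south two sees south south sees F two ⇒ south south south two sees south south sees south two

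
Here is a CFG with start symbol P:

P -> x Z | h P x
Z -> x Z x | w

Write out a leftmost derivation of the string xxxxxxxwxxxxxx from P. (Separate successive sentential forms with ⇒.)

P ⇒ xZ   [P -> x Z]
xZ ⇒ xxZx   [Z -> x Z x]
xxZx ⇒ xxxZxx   [Z -> x Z x]
xxxZxx ⇒ xxxxZxxx   [Z -> x Z x]
xxxxZxxx ⇒ xxxxxZxxxx   [Z -> x Z x]
xxxxxZxxxx ⇒ xxxxxxZxxxxx   [Z -> x Z x]
xxxxxxZxxxxx ⇒ xxxxxxxZxxxxxx   [Z -> x Z x]
xxxxxxxZxxxxxx ⇒ xxxxxxxwxxxxxx   [Z -> w]

P ⇒ xZ ⇒ xxZx ⇒ xxxZxx ⇒ xxxxZxxx ⇒ xxxxxZxxxx ⇒ xxxxxxZxxxxx ⇒ xxxxxxxZxxxxxx ⇒ xxxxxxxwxxxxxx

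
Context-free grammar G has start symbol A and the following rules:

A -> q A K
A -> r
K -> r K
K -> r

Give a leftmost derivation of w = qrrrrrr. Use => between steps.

A => qAK   [A -> q A K]
qAK => qrK   [A -> r]
qrK => qrrK   [K -> r K]
qrrK => qrrrK   [K -> r K]
qrrrK => qrrrrK   [K -> r K]
qrrrrK => qrrrrrK   [K -> r K]
qrrrrrK => qrrrrrr   [K -> r]

A => qAK => qrK => qrrK => qrrrK => qrrrrK => qrrrrrK => qrrrrrr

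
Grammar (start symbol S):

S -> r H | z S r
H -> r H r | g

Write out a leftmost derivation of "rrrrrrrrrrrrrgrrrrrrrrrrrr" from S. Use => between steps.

S => rH   [S -> r H]
rH => rrHr   [H -> r H r]
rrHr => rrrHrr   [H -> r H r]
rrrHrr => rrrrHrrr   [H -> r H r]
rrrrHrrr => rrrrrHrrrr   [H -> r H r]
rrrrrHrrrr => rrrrrrHrrrrr   [H -> r H r]
rrrrrrHrrrrr => rrrrrrrHrrrrrr   [H -> r H r]
rrrrrrrHrrrrrr => rrrrrrrrHrrrrrrr   [H -> r H r]
rrrrrrrrHrrrrrrr => rrrrrrrrrHrrrrrrrr   [H -> r H r]
rrrrrrrrrHrrrrrrrr => rrrrrrrrrrHrrrrrrrrr   [H -> r H r]
rrrrrrrrrrHrrrrrrrrr => rrrrrrrrrrrHrrrrrrrrrr   [H -> r H r]
rrrrrrrrrrrHrrrrrrrrrr => rrrrrrrrrrrrHrrrrrrrrrrr   [H -> r H r]
rrrrrrrrrrrrHrrrrrrrrrrr => rrrrrrrrrrrrrHrrrrrrrrrrrr   [H -> r H r]
rrrrrrrrrrrrrHrrrrrrrrrrrr => rrrrrrrrrrrrrgrrrrrrrrrrrr   [H -> g]

S => rH => rrHr => rrrHrr => rrrrHrrr => rrrrrHrrrr => rrrrrrHrrrrr => rrrrrrrHrrrrrr => rrrrrrrrHrrrrrrr => rrrrrrrrrHrrrrrrrr => rrrrrrrrrrHrrrrrrrrr => rrrrrrrrrrrHrrrrrrrrrr => rrrrrrrrrrrrHrrrrrrrrrrr => rrrrrrrrrrrrrHrrrrrrrrrrrr => rrrrrrrrrrrrrgrrrrrrrrrrrr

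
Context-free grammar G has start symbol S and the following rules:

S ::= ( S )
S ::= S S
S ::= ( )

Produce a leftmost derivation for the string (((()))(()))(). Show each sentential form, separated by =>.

S => SS => (S)S => (SS)S => ((S)S)S => (((S))S)S => (((()))S)S => (((()))(S))S => (((()))(()))S => (((()))(()))()

S => SS   [S ::= S S]
SS => (S)S   [S ::= ( S )]
(S)S => (SS)S   [S ::= S S]
(SS)S => ((S)S)S   [S ::= ( S )]
((S)S)S => (((S))S)S   [S ::= ( S )]
(((S))S)S => (((()))S)S   [S ::= ( )]
(((()))S)S => (((()))(S))S   [S ::= ( S )]
(((()))(S))S => (((()))(()))S   [S ::= ( )]
(((()))(()))S => (((()))(()))()   [S ::= ( )]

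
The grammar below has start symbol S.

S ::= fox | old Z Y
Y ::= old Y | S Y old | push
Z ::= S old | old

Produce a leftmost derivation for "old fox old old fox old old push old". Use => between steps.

S => old Z Y => old S old Y => old fox old Y => old fox old old Y => old fox old old S Y old => old fox old old fox Y old => old fox old old fox old Y old => old fox old old fox old old Y old => old fox old old fox old old push old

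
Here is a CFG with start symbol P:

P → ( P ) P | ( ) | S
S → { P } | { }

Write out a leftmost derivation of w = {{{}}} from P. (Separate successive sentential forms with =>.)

P => S   [P → S]
S => {P}   [S → { P }]
{P} => {S}   [P → S]
{S} => {{P}}   [S → { P }]
{{P}} => {{S}}   [P → S]
{{S}} => {{{}}}   [S → { }]

P=>S=>{P}=>{S}=>{{P}}=>{{S}}=>{{{}}}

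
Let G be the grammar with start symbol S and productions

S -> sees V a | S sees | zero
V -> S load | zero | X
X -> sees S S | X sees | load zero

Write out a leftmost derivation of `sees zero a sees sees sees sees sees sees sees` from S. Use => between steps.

S => S sees => S sees sees => S sees sees sees => S sees sees sees sees => S sees sees sees sees sees => S sees sees sees sees sees sees => S sees sees sees sees sees sees sees => sees V a sees sees sees sees sees sees sees => sees zero a sees sees sees sees sees sees sees

S => S sees   [S -> S sees]
S sees => S sees sees   [S -> S sees]
S sees sees => S sees sees sees   [S -> S sees]
S sees sees sees => S sees sees sees sees   [S -> S sees]
S sees sees sees sees => S sees sees sees sees sees   [S -> S sees]
S sees sees sees sees sees => S sees sees sees sees sees sees   [S -> S sees]
S sees sees sees sees sees sees => S sees sees sees sees sees sees sees   [S -> S sees]
S sees sees sees sees sees sees sees => sees V a sees sees sees sees sees sees sees   [S -> sees V a]
sees V a sees sees sees sees sees sees sees => sees zero a sees sees sees sees sees sees sees   [V -> zero]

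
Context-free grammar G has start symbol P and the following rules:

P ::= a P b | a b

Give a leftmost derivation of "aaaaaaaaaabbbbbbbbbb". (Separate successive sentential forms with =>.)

P => aPb => aaPbb => aaaPbbb => aaaaPbbbb => aaaaaPbbbbb => aaaaaaPbbbbbb => aaaaaaaPbbbbbbb => aaaaaaaaPbbbbbbbb => aaaaaaaaaPbbbbbbbbb => aaaaaaaaaabbbbbbbbbb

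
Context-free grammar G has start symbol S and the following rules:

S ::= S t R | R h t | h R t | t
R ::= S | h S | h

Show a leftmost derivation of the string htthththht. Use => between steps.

S=>Rht=>hSht=>hStRht=>hStRtRht=>hStRtRtRht=>httRtRtRht=>htthtRtRht=>htththtRht=>htthththht

S => Rht   [S ::= R h t]
Rht => hSht   [R ::= h S]
hSht => hStRht   [S ::= S t R]
hStRht => hStRtRht   [S ::= S t R]
hStRtRht => hStRtRtRht   [S ::= S t R]
hStRtRtRht => httRtRtRht   [S ::= t]
httRtRtRht => htthtRtRht   [R ::= h]
htthtRtRht => htththtRht   [R ::= h]
htththtRht => htthththht   [R ::= h]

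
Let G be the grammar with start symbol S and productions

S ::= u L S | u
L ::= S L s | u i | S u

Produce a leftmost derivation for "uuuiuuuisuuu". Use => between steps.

S => uLS => uSuS => uuLSuS => uuuiSuS => uuuiuLSuS => uuuiuSLsSuS => uuuiuuLsSuS => uuuiuuuisSuS => uuuiuuuisuuS => uuuiuuuisuuu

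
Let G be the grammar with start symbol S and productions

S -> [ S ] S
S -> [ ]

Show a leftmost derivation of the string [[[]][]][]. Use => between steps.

S => [S]S   [S -> [ S ] S]
[S]S => [[S]S]S   [S -> [ S ] S]
[[S]S]S => [[[]]S]S   [S -> [ ]]
[[[]]S]S => [[[]][]]S   [S -> [ ]]
[[[]][]]S => [[[]][]][]   [S -> [ ]]

S => [S]S => [[S]S]S => [[[]]S]S => [[[]][]]S => [[[]][]][]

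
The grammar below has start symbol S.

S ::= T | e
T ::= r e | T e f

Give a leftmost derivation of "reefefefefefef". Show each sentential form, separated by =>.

S => T => Tef => Tefef => Tefefef => Tefefefef => Tefefefefef => Tefefefefefef => reefefefefefef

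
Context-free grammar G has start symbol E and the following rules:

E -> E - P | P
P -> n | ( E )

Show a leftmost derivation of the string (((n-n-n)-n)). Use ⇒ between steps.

E ⇒ P ⇒ (E) ⇒ (P) ⇒ ((E)) ⇒ ((E-P)) ⇒ ((P-P)) ⇒ (((E)-P)) ⇒ (((E-P)-P)) ⇒ (((E-P-P)-P)) ⇒ (((P-P-P)-P)) ⇒ (((n-P-P)-P)) ⇒ (((n-n-P)-P)) ⇒ (((n-n-n)-P)) ⇒ (((n-n-n)-n))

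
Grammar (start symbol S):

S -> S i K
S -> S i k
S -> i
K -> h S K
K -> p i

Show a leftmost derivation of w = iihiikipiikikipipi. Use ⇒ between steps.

S ⇒ SiK ⇒ iiK ⇒ iihSK ⇒ iihSiKK ⇒ iihSikiKK ⇒ iihSikikiKK ⇒ iihSiKikikiKK ⇒ iihSikiKikikiKK ⇒ iihiikiKikikiKK ⇒ iihiikipiikikiKK ⇒ iihiikipiikikipiK ⇒ iihiikipiikikipipi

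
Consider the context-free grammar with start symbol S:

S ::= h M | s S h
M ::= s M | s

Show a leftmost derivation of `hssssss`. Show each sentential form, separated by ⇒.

S⇒hM⇒hsM⇒hssM⇒hsssM⇒hssssM⇒hsssssM⇒hssssss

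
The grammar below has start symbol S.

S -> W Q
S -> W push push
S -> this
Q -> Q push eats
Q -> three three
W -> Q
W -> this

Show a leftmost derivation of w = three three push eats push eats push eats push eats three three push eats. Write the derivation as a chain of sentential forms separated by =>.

S => W Q => Q Q => Q push eats Q => Q push eats push eats Q => Q push eats push eats push eats Q => Q push eats push eats push eats push eats Q => three three push eats push eats push eats push eats Q => three three push eats push eats push eats push eats Q push eats => three three push eats push eats push eats push eats three three push eats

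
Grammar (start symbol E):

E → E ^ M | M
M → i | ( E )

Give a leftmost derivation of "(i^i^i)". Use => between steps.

E=>M=>(E)=>(E^M)=>(E^M^M)=>(M^M^M)=>(i^M^M)=>(i^i^M)=>(i^i^i)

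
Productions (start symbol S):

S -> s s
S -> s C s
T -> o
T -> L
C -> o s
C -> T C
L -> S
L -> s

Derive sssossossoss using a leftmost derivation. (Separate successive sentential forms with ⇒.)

S⇒sCs⇒sTCs⇒sLCs⇒sSCs⇒ssCsCs⇒ssTCsCs⇒ssLCsCs⇒ssSCsCs⇒sssCsCsCs⇒sssossCsCs⇒sssossossCs⇒sssossossoss

S ⇒ sCs   [S -> s C s]
sCs ⇒ sTCs   [C -> T C]
sTCs ⇒ sLCs   [T -> L]
sLCs ⇒ sSCs   [L -> S]
sSCs ⇒ ssCsCs   [S -> s C s]
ssCsCs ⇒ ssTCsCs   [C -> T C]
ssTCsCs ⇒ ssLCsCs   [T -> L]
ssLCsCs ⇒ ssSCsCs   [L -> S]
ssSCsCs ⇒ sssCsCsCs   [S -> s C s]
sssCsCsCs ⇒ sssossCsCs   [C -> o s]
sssossCsCs ⇒ sssossossCs   [C -> o s]
sssossossCs ⇒ sssossossoss   [C -> o s]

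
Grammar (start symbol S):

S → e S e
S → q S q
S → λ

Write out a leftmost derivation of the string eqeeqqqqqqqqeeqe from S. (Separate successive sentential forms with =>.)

S=>eSe=>eqSqe=>eqeSeqe=>eqeeSeeqe=>eqeeqSqeeqe=>eqeeqqSqqeeqe=>eqeeqqqSqqqeeqe=>eqeeqqqqSqqqqeeqe=>eqeeqqqqqqqqeeqe

S => eSe   [S → e S e]
eSe => eqSqe   [S → q S q]
eqSqe => eqeSeqe   [S → e S e]
eqeSeqe => eqeeSeeqe   [S → e S e]
eqeeSeeqe => eqeeqSqeeqe   [S → q S q]
eqeeqSqeeqe => eqeeqqSqqeeqe   [S → q S q]
eqeeqqSqqeeqe => eqeeqqqSqqqeeqe   [S → q S q]
eqeeqqqSqqqeeqe => eqeeqqqqSqqqqeeqe   [S → q S q]
eqeeqqqqSqqqqeeqe => eqeeqqqqqqqqeeqe   [S → λ]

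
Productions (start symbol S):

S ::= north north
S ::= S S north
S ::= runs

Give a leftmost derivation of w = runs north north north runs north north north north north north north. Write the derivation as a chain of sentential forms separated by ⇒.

S ⇒ S S north ⇒ S S north S north ⇒ S S north S north S north ⇒ S S north S north S north S north ⇒ runs S north S north S north S north ⇒ runs north north north S north S north S north ⇒ runs north north north runs north S north S north ⇒ runs north north north runs north north north north S north ⇒ runs north north north runs north north north north north north north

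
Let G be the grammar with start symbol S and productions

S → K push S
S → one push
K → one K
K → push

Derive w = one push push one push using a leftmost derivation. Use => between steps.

S => K push S => one K push S => one push push S => one push push one push

S => K push S   [S → K push S]
K push S => one K push S   [K → one K]
one K push S => one push push S   [K → push]
one push push S => one push push one push   [S → one push]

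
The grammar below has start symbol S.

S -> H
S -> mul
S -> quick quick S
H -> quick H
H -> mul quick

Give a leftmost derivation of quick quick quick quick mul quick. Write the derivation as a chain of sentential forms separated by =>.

S => H => quick H => quick quick H => quick quick quick H => quick quick quick quick H => quick quick quick quick mul quick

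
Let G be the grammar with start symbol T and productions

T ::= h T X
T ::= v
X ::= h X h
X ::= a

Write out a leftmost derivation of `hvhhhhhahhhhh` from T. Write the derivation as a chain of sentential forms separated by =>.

T => hTX   [T ::= h T X]
hTX => hvX   [T ::= v]
hvX => hvhXh   [X ::= h X h]
hvhXh => hvhhXhh   [X ::= h X h]
hvhhXhh => hvhhhXhhh   [X ::= h X h]
hvhhhXhhh => hvhhhhXhhhh   [X ::= h X h]
hvhhhhXhhhh => hvhhhhhXhhhhh   [X ::= h X h]
hvhhhhhXhhhhh => hvhhhhhahhhhh   [X ::= a]

T=>hTX=>hvX=>hvhXh=>hvhhXhh=>hvhhhXhhh=>hvhhhhXhhhh=>hvhhhhhXhhhhh=>hvhhhhhahhhhh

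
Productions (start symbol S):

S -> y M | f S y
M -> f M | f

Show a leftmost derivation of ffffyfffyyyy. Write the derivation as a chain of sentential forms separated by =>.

S=>fSy=>ffSyy=>fffSyyy=>ffffSyyyy=>ffffyMyyyy=>ffffyfMyyyy=>ffffyffMyyyy=>ffffyfffyyyy

S => fSy   [S -> f S y]
fSy => ffSyy   [S -> f S y]
ffSyy => fffSyyy   [S -> f S y]
fffSyyy => ffffSyyyy   [S -> f S y]
ffffSyyyy => ffffyMyyyy   [S -> y M]
ffffyMyyyy => ffffyfMyyyy   [M -> f M]
ffffyfMyyyy => ffffyffMyyyy   [M -> f M]
ffffyffMyyyy => ffffyfffyyyy   [M -> f]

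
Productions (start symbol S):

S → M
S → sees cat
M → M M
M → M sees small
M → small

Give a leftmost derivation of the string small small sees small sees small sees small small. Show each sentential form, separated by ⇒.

S ⇒ M ⇒ M M ⇒ M sees small M ⇒ M sees small sees small M ⇒ M sees small sees small sees small M ⇒ M M sees small sees small sees small M ⇒ small M sees small sees small sees small M ⇒ small small sees small sees small sees small M ⇒ small small sees small sees small sees small small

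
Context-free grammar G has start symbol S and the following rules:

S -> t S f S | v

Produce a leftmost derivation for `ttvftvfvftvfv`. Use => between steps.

S => tSfS => ttSfSfS => ttvfSfS => ttvftSfSfS => ttvftvfSfS => ttvftvfvfS => ttvftvfvftSfS => ttvftvfvftvfS => ttvftvfvftvfv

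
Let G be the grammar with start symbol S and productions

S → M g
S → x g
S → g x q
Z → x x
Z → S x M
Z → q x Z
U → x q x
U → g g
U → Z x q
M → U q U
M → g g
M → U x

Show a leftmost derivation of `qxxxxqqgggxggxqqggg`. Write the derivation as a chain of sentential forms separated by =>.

S => Mg   [S → M g]
Mg => UqUg   [M → U q U]
UqUg => ZxqqUg   [U → Z x q]
ZxqqUg => SxMxqqUg   [Z → S x M]
SxMxqqUg => MgxMxqqUg   [S → M g]
MgxMxqqUg => UqUgxMxqqUg   [M → U q U]
UqUgxMxqqUg => ZxqqUgxMxqqUg   [U → Z x q]
ZxqqUgxMxqqUg => qxZxqqUgxMxqqUg   [Z → q x Z]
qxZxqqUgxMxqqUg => qxxxxqqUgxMxqqUg   [Z → x x]
qxxxxqqUgxMxqqUg => qxxxxqqgggxMxqqUg   [U → g g]
qxxxxqqgggxMxqqUg => qxxxxqqgggxggxqqUg   [M → g g]
qxxxxqqgggxggxqqUg => qxxxxqqgggxggxqqggg   [U → g g]

S => Mg => UqUg => ZxqqUg => SxMxqqUg => MgxMxqqUg => UqUgxMxqqUg => ZxqqUgxMxqqUg => qxZxqqUgxMxqqUg => qxxxxqqUgxMxqqUg => qxxxxqqgggxMxqqUg => qxxxxqqgggxggxqqUg => qxxxxqqgggxggxqqggg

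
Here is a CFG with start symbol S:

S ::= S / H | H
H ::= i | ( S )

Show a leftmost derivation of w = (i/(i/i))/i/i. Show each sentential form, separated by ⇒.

S ⇒ S/H   [S ::= S / H]
S/H ⇒ S/H/H   [S ::= S / H]
S/H/H ⇒ H/H/H   [S ::= H]
H/H/H ⇒ (S)/H/H   [H ::= ( S )]
(S)/H/H ⇒ (S/H)/H/H   [S ::= S / H]
(S/H)/H/H ⇒ (H/H)/H/H   [S ::= H]
(H/H)/H/H ⇒ (i/H)/H/H   [H ::= i]
(i/H)/H/H ⇒ (i/(S))/H/H   [H ::= ( S )]
(i/(S))/H/H ⇒ (i/(S/H))/H/H   [S ::= S / H]
(i/(S/H))/H/H ⇒ (i/(H/H))/H/H   [S ::= H]
(i/(H/H))/H/H ⇒ (i/(i/H))/H/H   [H ::= i]
(i/(i/H))/H/H ⇒ (i/(i/i))/H/H   [H ::= i]
(i/(i/i))/H/H ⇒ (i/(i/i))/i/H   [H ::= i]
(i/(i/i))/i/H ⇒ (i/(i/i))/i/i   [H ::= i]

S ⇒ S/H ⇒ S/H/H ⇒ H/H/H ⇒ (S)/H/H ⇒ (S/H)/H/H ⇒ (H/H)/H/H ⇒ (i/H)/H/H ⇒ (i/(S))/H/H ⇒ (i/(S/H))/H/H ⇒ (i/(H/H))/H/H ⇒ (i/(i/H))/H/H ⇒ (i/(i/i))/H/H ⇒ (i/(i/i))/i/H ⇒ (i/(i/i))/i/i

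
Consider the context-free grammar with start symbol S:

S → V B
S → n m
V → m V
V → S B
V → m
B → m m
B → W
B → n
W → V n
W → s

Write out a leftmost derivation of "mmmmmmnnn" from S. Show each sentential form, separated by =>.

S => VB => SBB => VBBB => mVBBB => mSBBBB => mVBBBBB => mmBBBBB => mmmmBBBB => mmmmmmBBB => mmmmmmnBB => mmmmmmnnB => mmmmmmnnn

S => VB   [S → V B]
VB => SBB   [V → S B]
SBB => VBBB   [S → V B]
VBBB => mVBBB   [V → m V]
mVBBB => mSBBBB   [V → S B]
mSBBBB => mVBBBBB   [S → V B]
mVBBBBB => mmBBBBB   [V → m]
mmBBBBB => mmmmBBBB   [B → m m]
mmmmBBBB => mmmmmmBBB   [B → m m]
mmmmmmBBB => mmmmmmnBB   [B → n]
mmmmmmnBB => mmmmmmnnB   [B → n]
mmmmmmnnB => mmmmmmnnn   [B → n]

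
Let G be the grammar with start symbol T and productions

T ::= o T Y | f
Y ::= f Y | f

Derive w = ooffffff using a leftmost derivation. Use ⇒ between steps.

T ⇒ oTY ⇒ ooTYY ⇒ oofYY ⇒ ooffYY ⇒ oofffYY ⇒ ooffffY ⇒ oofffffY ⇒ ooffffff

T ⇒ oTY   [T ::= o T Y]
oTY ⇒ ooTYY   [T ::= o T Y]
ooTYY ⇒ oofYY   [T ::= f]
oofYY ⇒ ooffYY   [Y ::= f Y]
ooffYY ⇒ oofffYY   [Y ::= f Y]
oofffYY ⇒ ooffffY   [Y ::= f]
ooffffY ⇒ oofffffY   [Y ::= f Y]
oofffffY ⇒ ooffffff   [Y ::= f]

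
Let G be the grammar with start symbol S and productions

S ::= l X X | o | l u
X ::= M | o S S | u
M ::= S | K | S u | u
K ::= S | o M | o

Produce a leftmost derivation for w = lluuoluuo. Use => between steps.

S => lXX   [S ::= l X X]
lXX => lMX   [X ::= M]
lMX => lSuX   [M ::= S u]
lSuX => lluuX   [S ::= l u]
lluuX => lluuoSS   [X ::= o S S]
lluuoSS => lluuolXXS   [S ::= l X X]
lluuolXXS => lluuolMXS   [X ::= M]
lluuolMXS => lluuoluXS   [M ::= u]
lluuoluXS => lluuoluuS   [X ::= u]
lluuoluuS => lluuoluuo   [S ::= o]

S => lXX => lMX => lSuX => lluuX => lluuoSS => lluuolXXS => lluuolMXS => lluuoluXS => lluuoluuS => lluuoluuo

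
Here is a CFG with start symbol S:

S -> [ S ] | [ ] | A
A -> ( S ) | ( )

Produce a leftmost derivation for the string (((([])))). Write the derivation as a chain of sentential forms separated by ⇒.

S⇒A⇒(S)⇒(A)⇒((S))⇒((A))⇒(((S)))⇒(((A)))⇒((((S))))⇒(((([]))))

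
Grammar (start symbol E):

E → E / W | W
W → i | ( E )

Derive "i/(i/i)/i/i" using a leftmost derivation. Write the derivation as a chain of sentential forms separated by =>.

E => E/W   [E → E / W]
E/W => E/W/W   [E → E / W]
E/W/W => E/W/W/W   [E → E / W]
E/W/W/W => W/W/W/W   [E → W]
W/W/W/W => i/W/W/W   [W → i]
i/W/W/W => i/(E)/W/W   [W → ( E )]
i/(E)/W/W => i/(E/W)/W/W   [E → E / W]
i/(E/W)/W/W => i/(W/W)/W/W   [E → W]
i/(W/W)/W/W => i/(i/W)/W/W   [W → i]
i/(i/W)/W/W => i/(i/i)/W/W   [W → i]
i/(i/i)/W/W => i/(i/i)/i/W   [W → i]
i/(i/i)/i/W => i/(i/i)/i/i   [W → i]

E=>E/W=>E/W/W=>E/W/W/W=>W/W/W/W=>i/W/W/W=>i/(E)/W/W=>i/(E/W)/W/W=>i/(W/W)/W/W=>i/(i/W)/W/W=>i/(i/i)/W/W=>i/(i/i)/i/W=>i/(i/i)/i/i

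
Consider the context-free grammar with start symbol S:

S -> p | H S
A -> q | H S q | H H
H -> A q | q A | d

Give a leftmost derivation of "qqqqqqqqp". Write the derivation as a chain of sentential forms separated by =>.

S => HS   [S -> H S]
HS => qAS   [H -> q A]
qAS => qHHS   [A -> H H]
qHHS => qAqHS   [H -> A q]
qAqHS => qHHqHS   [A -> H H]
qHHqHS => qqAHqHS   [H -> q A]
qqAHqHS => qqqHqHS   [A -> q]
qqqHqHS => qqqqAqHS   [H -> q A]
qqqqAqHS => qqqqqqHS   [A -> q]
qqqqqqHS => qqqqqqqAS   [H -> q A]
qqqqqqqAS => qqqqqqqqS   [A -> q]
qqqqqqqqS => qqqqqqqqp   [S -> p]

S => HS => qAS => qHHS => qAqHS => qHHqHS => qqAHqHS => qqqHqHS => qqqqAqHS => qqqqqqHS => qqqqqqqAS => qqqqqqqqS => qqqqqqqqp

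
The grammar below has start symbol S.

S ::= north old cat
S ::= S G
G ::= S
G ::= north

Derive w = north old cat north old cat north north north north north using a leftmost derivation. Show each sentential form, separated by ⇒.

S ⇒ S G ⇒ S G G ⇒ S G G G ⇒ north old cat G G G ⇒ north old cat S G G ⇒ north old cat S G G G ⇒ north old cat S G G G G ⇒ north old cat S G G G G G ⇒ north old cat north old cat G G G G G ⇒ north old cat north old cat north G G G G ⇒ north old cat north old cat north north G G G ⇒ north old cat north old cat north north north G G ⇒ north old cat north old cat north north north north G ⇒ north old cat north old cat north north north north north

S ⇒ S G   [S ::= S G]
S G ⇒ S G G   [S ::= S G]
S G G ⇒ S G G G   [S ::= S G]
S G G G ⇒ north old cat G G G   [S ::= north old cat]
north old cat G G G ⇒ north old cat S G G   [G ::= S]
north old cat S G G ⇒ north old cat S G G G   [S ::= S G]
north old cat S G G G ⇒ north old cat S G G G G   [S ::= S G]
north old cat S G G G G ⇒ north old cat S G G G G G   [S ::= S G]
north old cat S G G G G G ⇒ north old cat north old cat G G G G G   [S ::= north old cat]
north old cat north old cat G G G G G ⇒ north old cat north old cat north G G G G   [G ::= north]
north old cat north old cat north G G G G ⇒ north old cat north old cat north north G G G   [G ::= north]
north old cat north old cat north north G G G ⇒ north old cat north old cat north north north G G   [G ::= north]
north old cat north old cat north north north G G ⇒ north old cat north old cat north north north north G   [G ::= north]
north old cat north old cat north north north north G ⇒ north old cat north old cat north north north north north   [G ::= north]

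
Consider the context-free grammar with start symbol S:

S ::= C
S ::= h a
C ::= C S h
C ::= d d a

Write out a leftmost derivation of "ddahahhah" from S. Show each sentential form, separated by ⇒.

S⇒C⇒CSh⇒CShSh⇒ddaShSh⇒ddahahSh⇒ddahahhah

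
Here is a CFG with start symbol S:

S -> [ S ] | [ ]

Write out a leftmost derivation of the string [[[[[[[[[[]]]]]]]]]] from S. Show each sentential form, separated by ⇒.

S ⇒ [S] ⇒ [[S]] ⇒ [[[S]]] ⇒ [[[[S]]]] ⇒ [[[[[S]]]]] ⇒ [[[[[[S]]]]]] ⇒ [[[[[[[S]]]]]]] ⇒ [[[[[[[[S]]]]]]]] ⇒ [[[[[[[[[S]]]]]]]]] ⇒ [[[[[[[[[[]]]]]]]]]]

S ⇒ [S]   [S -> [ S ]]
[S] ⇒ [[S]]   [S -> [ S ]]
[[S]] ⇒ [[[S]]]   [S -> [ S ]]
[[[S]]] ⇒ [[[[S]]]]   [S -> [ S ]]
[[[[S]]]] ⇒ [[[[[S]]]]]   [S -> [ S ]]
[[[[[S]]]]] ⇒ [[[[[[S]]]]]]   [S -> [ S ]]
[[[[[[S]]]]]] ⇒ [[[[[[[S]]]]]]]   [S -> [ S ]]
[[[[[[[S]]]]]]] ⇒ [[[[[[[[S]]]]]]]]   [S -> [ S ]]
[[[[[[[[S]]]]]]]] ⇒ [[[[[[[[[S]]]]]]]]]   [S -> [ S ]]
[[[[[[[[[S]]]]]]]]] ⇒ [[[[[[[[[[]]]]]]]]]]   [S -> [ ]]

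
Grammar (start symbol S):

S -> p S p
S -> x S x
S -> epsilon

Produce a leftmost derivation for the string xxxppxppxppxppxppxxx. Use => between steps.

S => xSx   [S -> x S x]
xSx => xxSxx   [S -> x S x]
xxSxx => xxxSxxx   [S -> x S x]
xxxSxxx => xxxpSpxxx   [S -> p S p]
xxxpSpxxx => xxxppSppxxx   [S -> p S p]
xxxppSppxxx => xxxppxSxppxxx   [S -> x S x]
xxxppxSxppxxx => xxxppxpSpxppxxx   [S -> p S p]
xxxppxpSpxppxxx => xxxppxppSppxppxxx   [S -> p S p]
xxxppxppSppxppxxx => xxxppxppxSxppxppxxx   [S -> x S x]
xxxppxppxSxppxppxxx => xxxppxppxpSpxppxppxxx   [S -> p S p]
xxxppxppxpSpxppxppxxx => xxxppxppxppxppxppxxx   [S -> epsilon]

S => xSx => xxSxx => xxxSxxx => xxxpSpxxx => xxxppSppxxx => xxxppxSxppxxx => xxxppxpSpxppxxx => xxxppxppSppxppxxx => xxxppxppxSxppxppxxx => xxxppxppxpSpxppxppxxx => xxxppxppxppxppxppxxx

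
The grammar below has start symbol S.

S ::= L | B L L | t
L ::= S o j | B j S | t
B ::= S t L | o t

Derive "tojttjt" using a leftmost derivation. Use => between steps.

S => L   [S ::= L]
L => BjS   [L ::= B j S]
BjS => StLjS   [B ::= S t L]
StLjS => LtLjS   [S ::= L]
LtLjS => SojtLjS   [L ::= S o j]
SojtLjS => LojtLjS   [S ::= L]
LojtLjS => tojtLjS   [L ::= t]
tojtLjS => tojttjS   [L ::= t]
tojttjS => tojttjt   [S ::= t]

S => L => BjS => StLjS => LtLjS => SojtLjS => LojtLjS => tojtLjS => tojttjS => tojttjt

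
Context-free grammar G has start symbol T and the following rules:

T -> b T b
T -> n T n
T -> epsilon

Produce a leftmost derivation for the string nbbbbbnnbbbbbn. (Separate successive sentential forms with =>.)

T => nTn => nbTbn => nbbTbbn => nbbbTbbbn => nbbbbTbbbbn => nbbbbbTbbbbbn => nbbbbbnTnbbbbbn => nbbbbbnnbbbbbn

T => nTn   [T -> n T n]
nTn => nbTbn   [T -> b T b]
nbTbn => nbbTbbn   [T -> b T b]
nbbTbbn => nbbbTbbbn   [T -> b T b]
nbbbTbbbn => nbbbbTbbbbn   [T -> b T b]
nbbbbTbbbbn => nbbbbbTbbbbbn   [T -> b T b]
nbbbbbTbbbbbn => nbbbbbnTnbbbbbn   [T -> n T n]
nbbbbbnTnbbbbbn => nbbbbbnnbbbbbn   [T -> epsilon]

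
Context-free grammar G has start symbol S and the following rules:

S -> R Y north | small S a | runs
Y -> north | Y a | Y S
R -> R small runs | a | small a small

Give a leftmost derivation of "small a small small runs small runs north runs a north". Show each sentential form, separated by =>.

S => R Y north   [S -> R Y north]
R Y north => R small runs Y north   [R -> R small runs]
R small runs Y north => R small runs small runs Y north   [R -> R small runs]
R small runs small runs Y north => small a small small runs small runs Y north   [R -> small a small]
small a small small runs small runs Y north => small a small small runs small runs Y a north   [Y -> Y a]
small a small small runs small runs Y a north => small a small small runs small runs Y S a north   [Y -> Y S]
small a small small runs small runs Y S a north => small a small small runs small runs north S a north   [Y -> north]
small a small small runs small runs north S a north => small a small small runs small runs north runs a north   [S -> runs]

S => R Y north => R small runs Y north => R small runs small runs Y north => small a small small runs small runs Y north => small a small small runs small runs Y a north => small a small small runs small runs Y S a north => small a small small runs small runs north S a north => small a small small runs small runs north runs a north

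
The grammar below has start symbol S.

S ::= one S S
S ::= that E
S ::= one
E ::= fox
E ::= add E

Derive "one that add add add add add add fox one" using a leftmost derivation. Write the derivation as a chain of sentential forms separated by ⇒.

S ⇒ one S S   [S ::= one S S]
one S S ⇒ one that E S   [S ::= that E]
one that E S ⇒ one that add E S   [E ::= add E]
one that add E S ⇒ one that add add E S   [E ::= add E]
one that add add E S ⇒ one that add add add E S   [E ::= add E]
one that add add add E S ⇒ one that add add add add E S   [E ::= add E]
one that add add add add E S ⇒ one that add add add add add E S   [E ::= add E]
one that add add add add add E S ⇒ one that add add add add add add E S   [E ::= add E]
one that add add add add add add E S ⇒ one that add add add add add add fox S   [E ::= fox]
one that add add add add add add fox S ⇒ one that add add add add add add fox one   [S ::= one]

S ⇒ one S S ⇒ one that E S ⇒ one that add E S ⇒ one that add add E S ⇒ one that add add add E S ⇒ one that add add add add E S ⇒ one that add add add add add E S ⇒ one that add add add add add add E S ⇒ one that add add add add add add fox S ⇒ one that add add add add add add fox one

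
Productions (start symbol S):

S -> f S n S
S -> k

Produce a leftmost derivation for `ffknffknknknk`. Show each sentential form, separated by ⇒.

S ⇒ fSnS ⇒ ffSnSnS ⇒ ffknSnS ⇒ ffknfSnSnS ⇒ ffknffSnSnSnS ⇒ ffknffknSnSnS ⇒ ffknffknknSnS ⇒ ffknffknknknS ⇒ ffknffknknknk

S ⇒ fSnS   [S -> f S n S]
fSnS ⇒ ffSnSnS   [S -> f S n S]
ffSnSnS ⇒ ffknSnS   [S -> k]
ffknSnS ⇒ ffknfSnSnS   [S -> f S n S]
ffknfSnSnS ⇒ ffknffSnSnSnS   [S -> f S n S]
ffknffSnSnSnS ⇒ ffknffknSnSnS   [S -> k]
ffknffknSnSnS ⇒ ffknffknknSnS   [S -> k]
ffknffknknSnS ⇒ ffknffknknknS   [S -> k]
ffknffknknknS ⇒ ffknffknknknk   [S -> k]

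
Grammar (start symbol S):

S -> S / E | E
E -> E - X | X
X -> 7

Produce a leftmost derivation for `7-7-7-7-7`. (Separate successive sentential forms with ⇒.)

S ⇒ E ⇒ E-X ⇒ E-X-X ⇒ E-X-X-X ⇒ E-X-X-X-X ⇒ X-X-X-X-X ⇒ 7-X-X-X-X ⇒ 7-7-X-X-X ⇒ 7-7-7-X-X ⇒ 7-7-7-7-X ⇒ 7-7-7-7-7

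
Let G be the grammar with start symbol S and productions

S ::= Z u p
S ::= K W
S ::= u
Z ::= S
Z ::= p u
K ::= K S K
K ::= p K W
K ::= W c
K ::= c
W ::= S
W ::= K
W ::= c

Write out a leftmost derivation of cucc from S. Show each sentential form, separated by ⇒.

S ⇒ KW   [S ::= K W]
KW ⇒ KSKW   [K ::= K S K]
KSKW ⇒ cSKW   [K ::= c]
cSKW ⇒ cuKW   [S ::= u]
cuKW ⇒ cucW   [K ::= c]
cucW ⇒ cucc   [W ::= c]

S ⇒ KW ⇒ KSKW ⇒ cSKW ⇒ cuKW ⇒ cucW ⇒ cucc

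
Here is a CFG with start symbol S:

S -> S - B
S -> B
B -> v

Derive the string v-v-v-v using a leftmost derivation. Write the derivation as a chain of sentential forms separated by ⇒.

S ⇒ S-B   [S -> S - B]
S-B ⇒ S-B-B   [S -> S - B]
S-B-B ⇒ S-B-B-B   [S -> S - B]
S-B-B-B ⇒ B-B-B-B   [S -> B]
B-B-B-B ⇒ v-B-B-B   [B -> v]
v-B-B-B ⇒ v-v-B-B   [B -> v]
v-v-B-B ⇒ v-v-v-B   [B -> v]
v-v-v-B ⇒ v-v-v-v   [B -> v]

S⇒S-B⇒S-B-B⇒S-B-B-B⇒B-B-B-B⇒v-B-B-B⇒v-v-B-B⇒v-v-v-B⇒v-v-v-v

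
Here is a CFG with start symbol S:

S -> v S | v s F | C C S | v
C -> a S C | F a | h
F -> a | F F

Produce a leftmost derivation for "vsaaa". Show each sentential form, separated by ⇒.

S ⇒ vsF   [S -> v s F]
vsF ⇒ vsFF   [F -> F F]
vsFF ⇒ vsFFF   [F -> F F]
vsFFF ⇒ vsaFF   [F -> a]
vsaFF ⇒ vsaaF   [F -> a]
vsaaF ⇒ vsaaa   [F -> a]

S ⇒ vsF ⇒ vsFF ⇒ vsFFF ⇒ vsaFF ⇒ vsaaF ⇒ vsaaa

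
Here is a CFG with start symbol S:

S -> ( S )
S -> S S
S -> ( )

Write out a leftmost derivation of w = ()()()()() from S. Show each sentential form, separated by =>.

S => SS => SSS => SSSS => SSSSS => ()SSSS => ()()SSS => ()()()SS => ()()()()S => ()()()()()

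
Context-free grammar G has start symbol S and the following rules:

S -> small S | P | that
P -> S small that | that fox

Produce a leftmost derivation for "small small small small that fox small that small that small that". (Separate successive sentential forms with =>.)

S => P   [S -> P]
P => S small that   [P -> S small that]
S small that => small S small that   [S -> small S]
small S small that => small P small that   [S -> P]
small P small that => small S small that small that   [P -> S small that]
small S small that small that => small small S small that small that   [S -> small S]
small small S small that small that => small small small S small that small that   [S -> small S]
small small small S small that small that => small small small P small that small that   [S -> P]
small small small P small that small that => small small small S small that small that small that   [P -> S small that]
small small small S small that small that small that => small small small small S small that small that small that   [S -> small S]
small small small small S small that small that small that => small small small small P small that small that small that   [S -> P]
small small small small P small that small that small that => small small small small that fox small that small that small that   [P -> that fox]

S => P => S small that => small S small that => small P small that => small S small that small that => small small S small that small that => small small small S small that small that => small small small P small that small that => small small small S small that small that small that => small small small small S small that small that small that => small small small small P small that small that small that => small small small small that fox small that small that small that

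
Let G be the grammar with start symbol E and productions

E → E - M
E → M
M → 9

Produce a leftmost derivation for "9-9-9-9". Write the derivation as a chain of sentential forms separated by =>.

E => E-M   [E → E - M]
E-M => E-M-M   [E → E - M]
E-M-M => E-M-M-M   [E → E - M]
E-M-M-M => M-M-M-M   [E → M]
M-M-M-M => 9-M-M-M   [M → 9]
9-M-M-M => 9-9-M-M   [M → 9]
9-9-M-M => 9-9-9-M   [M → 9]
9-9-9-M => 9-9-9-9   [M → 9]

E => E-M => E-M-M => E-M-M-M => M-M-M-M => 9-M-M-M => 9-9-M-M => 9-9-9-M => 9-9-9-9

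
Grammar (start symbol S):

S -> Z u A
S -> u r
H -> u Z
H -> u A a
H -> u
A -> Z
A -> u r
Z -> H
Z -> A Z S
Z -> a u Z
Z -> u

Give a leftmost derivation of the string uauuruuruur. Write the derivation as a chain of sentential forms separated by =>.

S=>ZuA=>HuA=>uZuA=>uauZuA=>uauAZSuA=>uauurZSuA=>uauuruSuA=>uauuruuruA=>uauuruuruur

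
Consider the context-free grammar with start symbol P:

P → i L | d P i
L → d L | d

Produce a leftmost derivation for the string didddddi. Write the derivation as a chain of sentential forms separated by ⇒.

P⇒dPi⇒diLi⇒didLi⇒diddLi⇒didddLi⇒diddddLi⇒didddddi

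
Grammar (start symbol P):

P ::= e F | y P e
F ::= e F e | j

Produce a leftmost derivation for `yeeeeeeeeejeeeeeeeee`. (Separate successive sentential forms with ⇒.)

P ⇒ yPe ⇒ yeFe ⇒ yeeFee ⇒ yeeeFeee ⇒ yeeeeFeeee ⇒ yeeeeeFeeeee ⇒ yeeeeeeFeeeeee ⇒ yeeeeeeeFeeeeeee ⇒ yeeeeeeeeFeeeeeeee ⇒ yeeeeeeeeeFeeeeeeeee ⇒ yeeeeeeeeejeeeeeeeee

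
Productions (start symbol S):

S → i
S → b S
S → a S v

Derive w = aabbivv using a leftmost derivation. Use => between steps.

S => aSv => aaSvv => aabSvv => aabbSvv => aabbivv

S => aSv   [S → a S v]
aSv => aaSvv   [S → a S v]
aaSvv => aabSvv   [S → b S]
aabSvv => aabbSvv   [S → b S]
aabbSvv => aabbivv   [S → i]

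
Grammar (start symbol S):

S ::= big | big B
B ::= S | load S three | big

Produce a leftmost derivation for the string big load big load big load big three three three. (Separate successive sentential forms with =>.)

S => big B => big load S three => big load big B three => big load big load S three three => big load big load big B three three => big load big load big load S three three three => big load big load big load big three three three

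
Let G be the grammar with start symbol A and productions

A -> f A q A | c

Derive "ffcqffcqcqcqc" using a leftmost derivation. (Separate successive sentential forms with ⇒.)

A ⇒ fAqA   [A -> f A q A]
fAqA ⇒ ffAqAqA   [A -> f A q A]
ffAqAqA ⇒ ffcqAqA   [A -> c]
ffcqAqA ⇒ ffcqfAqAqA   [A -> f A q A]
ffcqfAqAqA ⇒ ffcqffAqAqAqA   [A -> f A q A]
ffcqffAqAqAqA ⇒ ffcqffcqAqAqA   [A -> c]
ffcqffcqAqAqA ⇒ ffcqffcqcqAqA   [A -> c]
ffcqffcqcqAqA ⇒ ffcqffcqcqcqA   [A -> c]
ffcqffcqcqcqA ⇒ ffcqffcqcqcqc   [A -> c]

A ⇒ fAqA ⇒ ffAqAqA ⇒ ffcqAqA ⇒ ffcqfAqAqA ⇒ ffcqffAqAqAqA ⇒ ffcqffcqAqAqA ⇒ ffcqffcqcqAqA ⇒ ffcqffcqcqcqA ⇒ ffcqffcqcqcqc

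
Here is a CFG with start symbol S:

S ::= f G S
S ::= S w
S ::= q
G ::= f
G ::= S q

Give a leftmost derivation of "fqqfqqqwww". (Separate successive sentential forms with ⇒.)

S ⇒ Sw   [S ::= S w]
Sw ⇒ fGSw   [S ::= f G S]
fGSw ⇒ fSqSw   [G ::= S q]
fSqSw ⇒ fqqSw   [S ::= q]
fqqSw ⇒ fqqfGSw   [S ::= f G S]
fqqfGSw ⇒ fqqfSqSw   [G ::= S q]
fqqfSqSw ⇒ fqqfqqSw   [S ::= q]
fqqfqqSw ⇒ fqqfqqSww   [S ::= S w]
fqqfqqSww ⇒ fqqfqqSwww   [S ::= S w]
fqqfqqSwww ⇒ fqqfqqqwww   [S ::= q]

S ⇒ Sw ⇒ fGSw ⇒ fSqSw ⇒ fqqSw ⇒ fqqfGSw ⇒ fqqfSqSw ⇒ fqqfqqSw ⇒ fqqfqqSww ⇒ fqqfqqSwww ⇒ fqqfqqqwww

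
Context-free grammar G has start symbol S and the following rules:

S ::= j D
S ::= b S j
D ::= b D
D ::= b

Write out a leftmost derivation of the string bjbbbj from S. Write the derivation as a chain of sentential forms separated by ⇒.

S ⇒ bSj ⇒ bjDj ⇒ bjbDj ⇒ bjbbDj ⇒ bjbbbj

S ⇒ bSj   [S ::= b S j]
bSj ⇒ bjDj   [S ::= j D]
bjDj ⇒ bjbDj   [D ::= b D]
bjbDj ⇒ bjbbDj   [D ::= b D]
bjbbDj ⇒ bjbbbj   [D ::= b]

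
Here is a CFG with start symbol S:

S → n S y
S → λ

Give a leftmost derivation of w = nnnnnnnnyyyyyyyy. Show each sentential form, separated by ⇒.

S ⇒ nSy ⇒ nnSyy ⇒ nnnSyyy ⇒ nnnnSyyyy ⇒ nnnnnSyyyyy ⇒ nnnnnnSyyyyyy ⇒ nnnnnnnSyyyyyyy ⇒ nnnnnnnnSyyyyyyyy ⇒ nnnnnnnnyyyyyyyy

S ⇒ nSy   [S → n S y]
nSy ⇒ nnSyy   [S → n S y]
nnSyy ⇒ nnnSyyy   [S → n S y]
nnnSyyy ⇒ nnnnSyyyy   [S → n S y]
nnnnSyyyy ⇒ nnnnnSyyyyy   [S → n S y]
nnnnnSyyyyy ⇒ nnnnnnSyyyyyy   [S → n S y]
nnnnnnSyyyyyy ⇒ nnnnnnnSyyyyyyy   [S → n S y]
nnnnnnnSyyyyyyy ⇒ nnnnnnnnSyyyyyyyy   [S → n S y]
nnnnnnnnSyyyyyyyy ⇒ nnnnnnnnyyyyyyyy   [S → λ]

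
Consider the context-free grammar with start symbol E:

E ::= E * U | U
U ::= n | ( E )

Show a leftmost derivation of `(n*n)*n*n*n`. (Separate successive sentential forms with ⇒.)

E⇒E*U⇒E*U*U⇒E*U*U*U⇒U*U*U*U⇒(E)*U*U*U⇒(E*U)*U*U*U⇒(U*U)*U*U*U⇒(n*U)*U*U*U⇒(n*n)*U*U*U⇒(n*n)*n*U*U⇒(n*n)*n*n*U⇒(n*n)*n*n*n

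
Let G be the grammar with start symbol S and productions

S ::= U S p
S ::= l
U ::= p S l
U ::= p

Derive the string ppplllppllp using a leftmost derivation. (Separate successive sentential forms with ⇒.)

S ⇒ USp ⇒ pSlSp ⇒ pUSplSp ⇒ ppSplSp ⇒ ppUSpplSp ⇒ pppSlSpplSp ⇒ pppllSpplSp ⇒ ppplllpplSp ⇒ ppplllppllp

S ⇒ USp   [S ::= U S p]
USp ⇒ pSlSp   [U ::= p S l]
pSlSp ⇒ pUSplSp   [S ::= U S p]
pUSplSp ⇒ ppSplSp   [U ::= p]
ppSplSp ⇒ ppUSpplSp   [S ::= U S p]
ppUSpplSp ⇒ pppSlSpplSp   [U ::= p S l]
pppSlSpplSp ⇒ pppllSpplSp   [S ::= l]
pppllSpplSp ⇒ ppplllpplSp   [S ::= l]
ppplllpplSp ⇒ ppplllppllp   [S ::= l]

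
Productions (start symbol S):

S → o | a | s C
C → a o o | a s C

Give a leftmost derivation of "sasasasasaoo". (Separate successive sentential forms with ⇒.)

S⇒sC⇒sasC⇒sasasC⇒sasasasC⇒sasasasasC⇒sasasasasaoo

S ⇒ sC   [S → s C]
sC ⇒ sasC   [C → a s C]
sasC ⇒ sasasC   [C → a s C]
sasasC ⇒ sasasasC   [C → a s C]
sasasasC ⇒ sasasasasC   [C → a s C]
sasasasasC ⇒ sasasasasaoo   [C → a o o]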